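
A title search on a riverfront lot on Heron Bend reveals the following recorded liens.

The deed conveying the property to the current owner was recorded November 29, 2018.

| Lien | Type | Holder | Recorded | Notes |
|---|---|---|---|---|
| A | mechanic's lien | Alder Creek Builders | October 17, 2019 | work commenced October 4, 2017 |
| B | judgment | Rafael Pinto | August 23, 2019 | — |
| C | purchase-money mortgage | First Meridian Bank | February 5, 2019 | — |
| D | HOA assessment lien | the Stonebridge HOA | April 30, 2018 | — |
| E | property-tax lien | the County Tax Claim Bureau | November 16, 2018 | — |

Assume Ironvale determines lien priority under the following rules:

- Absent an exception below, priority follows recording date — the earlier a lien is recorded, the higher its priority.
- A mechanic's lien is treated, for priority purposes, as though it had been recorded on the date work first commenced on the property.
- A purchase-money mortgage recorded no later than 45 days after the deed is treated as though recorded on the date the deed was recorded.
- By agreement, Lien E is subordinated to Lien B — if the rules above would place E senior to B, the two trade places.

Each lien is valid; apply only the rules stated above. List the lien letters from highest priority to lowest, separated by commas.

Effective dates after the stated exceptions: A's effective date is October 4, 2017, when work began; C was recorded 68 days after the deed — beyond 45 days — so no relation-back applies.
Sorted by effective date: A (October 4, 2017), D (April 30, 2018), E (November 16, 2018), C (February 5, 2019), B (August 23, 2019).
Because E would otherwise rank above B, the subordination swaps them.

A, D, B, C, E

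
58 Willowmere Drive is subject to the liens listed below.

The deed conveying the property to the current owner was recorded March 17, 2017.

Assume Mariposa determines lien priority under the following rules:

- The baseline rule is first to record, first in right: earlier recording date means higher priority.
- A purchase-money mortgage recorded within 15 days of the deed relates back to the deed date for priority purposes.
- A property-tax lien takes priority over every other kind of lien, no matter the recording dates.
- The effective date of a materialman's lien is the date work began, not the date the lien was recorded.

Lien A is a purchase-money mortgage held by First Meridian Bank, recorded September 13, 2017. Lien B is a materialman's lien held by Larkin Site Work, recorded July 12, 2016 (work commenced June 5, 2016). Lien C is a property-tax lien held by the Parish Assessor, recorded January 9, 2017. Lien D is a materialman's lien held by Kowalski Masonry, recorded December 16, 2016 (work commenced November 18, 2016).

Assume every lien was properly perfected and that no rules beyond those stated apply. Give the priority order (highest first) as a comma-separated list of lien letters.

C, B, D, A

Effective dates after the stated exceptions: A missed the 15-day window (180 days after the deed), so its recording date stands; B is treated as recorded June 5, 2016, the work-commencement date; D relates back to November 18, 2016 (work commenced).
C is a property-tax lien, so it outranks all other liens regardless of date.
Among the remaining liens, by effective date: B (June 5, 2016), D (November 18, 2016), A (September 13, 2017).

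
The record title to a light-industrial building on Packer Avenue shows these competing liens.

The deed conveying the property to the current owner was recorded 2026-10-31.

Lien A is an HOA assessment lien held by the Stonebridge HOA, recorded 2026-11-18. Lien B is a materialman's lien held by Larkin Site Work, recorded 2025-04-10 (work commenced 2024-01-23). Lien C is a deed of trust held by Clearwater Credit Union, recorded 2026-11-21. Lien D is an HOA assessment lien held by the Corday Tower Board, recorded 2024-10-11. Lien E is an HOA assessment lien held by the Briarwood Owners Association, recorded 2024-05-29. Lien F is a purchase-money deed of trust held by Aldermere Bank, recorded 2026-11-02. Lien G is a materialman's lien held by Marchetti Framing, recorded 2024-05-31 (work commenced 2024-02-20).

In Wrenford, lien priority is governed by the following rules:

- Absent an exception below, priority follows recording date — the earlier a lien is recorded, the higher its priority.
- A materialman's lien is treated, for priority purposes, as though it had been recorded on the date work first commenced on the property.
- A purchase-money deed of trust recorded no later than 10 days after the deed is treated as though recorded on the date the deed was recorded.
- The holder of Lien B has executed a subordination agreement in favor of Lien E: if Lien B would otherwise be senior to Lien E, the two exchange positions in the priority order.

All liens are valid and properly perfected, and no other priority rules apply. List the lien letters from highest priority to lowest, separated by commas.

E, G, B, D, F, A, C

First, effective dates: B is treated as recorded 2024-01-23, the work-commencement date; F's effective date is the deed date, 2026-10-31; G is treated as recorded 2024-02-20, the work-commencement date.
Ordering by effective date: B (2024-01-23), G (2024-02-20), E (2024-05-29), D (2024-10-11), F (2026-10-31), A (2026-11-18), C (2026-11-21).
B is senior to E before the subordination, so the two trade places.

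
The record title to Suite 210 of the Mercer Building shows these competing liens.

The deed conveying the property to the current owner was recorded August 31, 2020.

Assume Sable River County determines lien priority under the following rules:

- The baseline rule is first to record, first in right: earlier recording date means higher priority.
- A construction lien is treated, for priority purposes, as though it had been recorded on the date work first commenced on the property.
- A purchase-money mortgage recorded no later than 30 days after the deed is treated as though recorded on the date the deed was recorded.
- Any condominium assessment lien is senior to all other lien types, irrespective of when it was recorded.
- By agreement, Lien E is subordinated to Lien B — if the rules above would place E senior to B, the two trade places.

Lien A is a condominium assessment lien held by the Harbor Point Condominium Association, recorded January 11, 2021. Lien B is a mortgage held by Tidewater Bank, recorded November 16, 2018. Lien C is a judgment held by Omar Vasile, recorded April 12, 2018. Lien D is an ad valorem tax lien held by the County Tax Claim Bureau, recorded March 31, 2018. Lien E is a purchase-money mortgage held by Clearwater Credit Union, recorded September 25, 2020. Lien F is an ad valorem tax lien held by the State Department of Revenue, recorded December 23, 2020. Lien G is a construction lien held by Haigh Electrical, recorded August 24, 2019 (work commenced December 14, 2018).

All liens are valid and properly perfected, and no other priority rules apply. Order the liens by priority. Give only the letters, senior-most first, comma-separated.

Effective dates after the stated exceptions: E was recorded within the 30-day window, so its effective date is the deed date August 31, 2020; G is treated as recorded December 14, 2018, the work-commencement date.
A, as a condominium assessment lien, has superpriority and ranks first.
Ordering the rest by effective date: D (March 31, 2018), C (April 12, 2018), B (November 16, 2018), G (December 14, 2018), E (August 31, 2020), F (December 23, 2020).
E is already junior to B, so the subordination agreement changes nothing.

A, D, C, B, G, E, F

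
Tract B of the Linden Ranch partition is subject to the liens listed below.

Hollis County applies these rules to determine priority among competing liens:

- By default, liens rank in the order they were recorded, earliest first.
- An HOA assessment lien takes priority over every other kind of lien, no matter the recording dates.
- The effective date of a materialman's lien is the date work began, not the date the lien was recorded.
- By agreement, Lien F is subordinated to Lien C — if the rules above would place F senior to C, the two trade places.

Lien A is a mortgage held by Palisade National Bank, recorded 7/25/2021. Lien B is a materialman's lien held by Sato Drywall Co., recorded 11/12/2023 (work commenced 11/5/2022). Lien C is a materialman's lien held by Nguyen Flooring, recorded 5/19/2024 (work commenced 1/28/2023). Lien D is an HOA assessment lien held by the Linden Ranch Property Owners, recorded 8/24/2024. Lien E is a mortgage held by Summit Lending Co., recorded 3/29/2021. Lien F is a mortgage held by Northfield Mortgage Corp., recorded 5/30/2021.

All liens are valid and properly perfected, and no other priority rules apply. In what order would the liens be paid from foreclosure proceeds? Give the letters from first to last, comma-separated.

D, E, C, A, B, F

Effective dates: B's effective date is 11/5/2022, when work began; C's effective date is 1/28/2023, when work began.
As an HOA assessment lien, D is senior to every other lien.
The other liens, earliest effective date first: E (3/29/2021), F (5/30/2021), A (7/25/2021), B (11/5/2022), C (1/28/2023).
The subordination applies — F was senior to C — so F and C swap.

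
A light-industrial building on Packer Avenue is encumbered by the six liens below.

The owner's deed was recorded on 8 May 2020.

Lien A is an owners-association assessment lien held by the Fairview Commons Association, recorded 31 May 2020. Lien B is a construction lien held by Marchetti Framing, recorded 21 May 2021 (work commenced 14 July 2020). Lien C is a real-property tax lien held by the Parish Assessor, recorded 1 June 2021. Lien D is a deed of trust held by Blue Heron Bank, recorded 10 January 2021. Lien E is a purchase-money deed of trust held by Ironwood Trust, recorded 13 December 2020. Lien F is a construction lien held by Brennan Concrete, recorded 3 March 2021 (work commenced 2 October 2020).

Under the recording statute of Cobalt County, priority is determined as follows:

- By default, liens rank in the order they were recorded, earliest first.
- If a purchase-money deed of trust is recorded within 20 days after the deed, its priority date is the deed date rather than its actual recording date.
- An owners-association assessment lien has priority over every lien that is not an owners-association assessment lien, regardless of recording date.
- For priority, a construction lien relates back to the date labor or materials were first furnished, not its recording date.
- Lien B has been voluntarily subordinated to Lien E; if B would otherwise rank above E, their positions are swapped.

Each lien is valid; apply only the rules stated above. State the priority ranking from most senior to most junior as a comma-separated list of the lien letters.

Effective dates: B's effective date is 14 July 2020, when work began; E was recorded 219 days after the deed, outside the 20-day window, so it keeps its recording date; F relates back to 2 October 2020 (work commenced).
A is an owners-association assessment lien and takes priority over every other lien.
The other liens, earliest effective date first: B (14 July 2020), F (2 October 2020), E (13 December 2020), D (10 January 2021), C (1 June 2021).
The subordination applies — B was senior to E — so B and E swap.

A, E, F, B, D, C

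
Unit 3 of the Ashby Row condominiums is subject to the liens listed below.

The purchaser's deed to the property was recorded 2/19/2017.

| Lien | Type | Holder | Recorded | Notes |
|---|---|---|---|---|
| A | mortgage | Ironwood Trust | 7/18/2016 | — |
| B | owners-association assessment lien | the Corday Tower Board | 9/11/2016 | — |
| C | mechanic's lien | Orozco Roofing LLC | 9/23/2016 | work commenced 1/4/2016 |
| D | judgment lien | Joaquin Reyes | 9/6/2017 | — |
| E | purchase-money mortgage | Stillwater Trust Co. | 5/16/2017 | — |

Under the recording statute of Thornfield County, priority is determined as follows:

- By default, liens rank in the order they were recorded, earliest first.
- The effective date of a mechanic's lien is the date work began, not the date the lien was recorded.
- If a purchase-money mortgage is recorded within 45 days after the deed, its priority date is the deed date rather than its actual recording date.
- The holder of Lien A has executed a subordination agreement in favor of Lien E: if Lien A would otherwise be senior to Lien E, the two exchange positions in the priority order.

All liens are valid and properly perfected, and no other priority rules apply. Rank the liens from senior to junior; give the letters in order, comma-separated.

First, effective dates: C is treated as recorded 1/4/2016, the work-commencement date; E was recorded 86 days after the deed, outside the 45-day window, so it keeps its recording date.
Ordering by effective date: C (1/4/2016), A (7/18/2016), B (9/11/2016), E (5/16/2017), D (9/6/2017).
A is senior to E before the subordination, so the two trade places.

C, E, B, A, D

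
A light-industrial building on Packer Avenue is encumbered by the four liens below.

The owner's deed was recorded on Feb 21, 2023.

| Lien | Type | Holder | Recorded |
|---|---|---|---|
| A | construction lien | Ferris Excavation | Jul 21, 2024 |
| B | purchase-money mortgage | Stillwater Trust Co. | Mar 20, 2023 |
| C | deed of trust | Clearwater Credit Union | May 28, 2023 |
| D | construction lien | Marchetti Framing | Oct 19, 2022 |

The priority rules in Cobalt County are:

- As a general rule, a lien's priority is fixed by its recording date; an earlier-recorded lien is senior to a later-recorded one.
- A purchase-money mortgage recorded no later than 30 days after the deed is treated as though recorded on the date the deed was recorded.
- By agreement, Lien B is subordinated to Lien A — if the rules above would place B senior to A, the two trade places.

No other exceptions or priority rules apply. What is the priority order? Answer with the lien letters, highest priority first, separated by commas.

Adjusting effective dates: B was recorded within the 30-day window, so its effective date is the deed date Feb 21, 2023.
By effective date, earliest first: D (Oct 19, 2022), B (Feb 21, 2023), C (May 28, 2023), A (Jul 21, 2024).
B would otherwise be senior to A, so under the subordination agreement B and A exchange positions.

D, A, C, B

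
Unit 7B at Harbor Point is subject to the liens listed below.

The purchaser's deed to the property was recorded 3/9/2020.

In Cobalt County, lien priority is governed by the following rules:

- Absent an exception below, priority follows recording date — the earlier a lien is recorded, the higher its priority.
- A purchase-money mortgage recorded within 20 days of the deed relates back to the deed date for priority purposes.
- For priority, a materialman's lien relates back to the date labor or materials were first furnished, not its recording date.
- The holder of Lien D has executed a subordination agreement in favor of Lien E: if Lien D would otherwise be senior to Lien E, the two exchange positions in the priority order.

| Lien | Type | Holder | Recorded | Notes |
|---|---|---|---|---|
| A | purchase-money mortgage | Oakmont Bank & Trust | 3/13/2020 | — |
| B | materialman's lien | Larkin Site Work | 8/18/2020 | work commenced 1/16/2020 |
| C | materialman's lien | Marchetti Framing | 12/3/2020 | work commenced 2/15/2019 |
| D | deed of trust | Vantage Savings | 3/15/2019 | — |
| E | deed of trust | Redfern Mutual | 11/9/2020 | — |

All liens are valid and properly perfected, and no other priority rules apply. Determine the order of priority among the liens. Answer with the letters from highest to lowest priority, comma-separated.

C, E, B, A, D

Effective dates: A relates back to the deed date 3/9/2020; B relates back to 1/16/2020 (work commenced); C relates back to 2/15/2019 (work commenced).
By effective date, earliest first: C (2/15/2019), D (3/15/2019), B (1/16/2020), A (3/9/2020), E (11/9/2020).
D would otherwise be senior to E, so under the subordination agreement D and E exchange positions.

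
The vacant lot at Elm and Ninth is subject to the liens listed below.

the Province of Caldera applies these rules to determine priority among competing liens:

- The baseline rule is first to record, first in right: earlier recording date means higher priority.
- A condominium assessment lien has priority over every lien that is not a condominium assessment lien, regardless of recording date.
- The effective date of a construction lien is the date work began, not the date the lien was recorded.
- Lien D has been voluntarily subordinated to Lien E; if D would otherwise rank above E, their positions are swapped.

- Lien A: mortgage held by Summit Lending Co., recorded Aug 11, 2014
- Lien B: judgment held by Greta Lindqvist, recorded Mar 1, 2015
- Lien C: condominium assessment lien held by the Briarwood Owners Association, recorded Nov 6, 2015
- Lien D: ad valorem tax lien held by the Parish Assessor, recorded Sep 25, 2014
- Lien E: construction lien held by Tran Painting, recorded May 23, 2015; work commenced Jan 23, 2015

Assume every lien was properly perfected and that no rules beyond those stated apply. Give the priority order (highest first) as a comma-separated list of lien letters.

Effective dates after the stated exceptions: E relates back to Jan 23, 2015 (work commenced).
As a condominium assessment lien, C is senior to every other lien.
The other liens, earliest effective date first: A (Aug 11, 2014), D (Sep 25, 2014), E (Jan 23, 2015), B (Mar 1, 2015).
D would otherwise be senior to E, so under the subordination agreement D and E exchange positions.

C, A, E, D, B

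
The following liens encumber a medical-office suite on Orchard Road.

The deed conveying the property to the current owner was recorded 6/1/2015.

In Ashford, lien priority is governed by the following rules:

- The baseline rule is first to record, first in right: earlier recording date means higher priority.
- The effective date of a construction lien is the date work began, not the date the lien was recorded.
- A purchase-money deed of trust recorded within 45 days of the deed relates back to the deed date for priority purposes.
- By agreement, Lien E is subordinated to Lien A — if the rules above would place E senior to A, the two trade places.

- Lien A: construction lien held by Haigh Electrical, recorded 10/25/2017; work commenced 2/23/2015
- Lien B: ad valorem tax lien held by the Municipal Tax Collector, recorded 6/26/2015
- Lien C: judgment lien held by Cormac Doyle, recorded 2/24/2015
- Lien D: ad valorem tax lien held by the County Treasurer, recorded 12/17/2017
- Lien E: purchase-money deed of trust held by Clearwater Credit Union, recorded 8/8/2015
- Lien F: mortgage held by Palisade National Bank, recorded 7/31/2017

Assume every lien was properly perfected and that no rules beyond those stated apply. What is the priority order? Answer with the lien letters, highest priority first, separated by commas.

A, C, B, E, F, D

Effective dates: A relates back to 2/23/2015 (work commenced); E missed the 45-day window (68 days after the deed), so its recording date stands.
Ordering by effective date: A (2/23/2015), C (2/24/2015), B (6/26/2015), E (8/8/2015), F (7/31/2017), D (12/17/2017).
Since E is not senior to A, the subordination leaves the order unchanged.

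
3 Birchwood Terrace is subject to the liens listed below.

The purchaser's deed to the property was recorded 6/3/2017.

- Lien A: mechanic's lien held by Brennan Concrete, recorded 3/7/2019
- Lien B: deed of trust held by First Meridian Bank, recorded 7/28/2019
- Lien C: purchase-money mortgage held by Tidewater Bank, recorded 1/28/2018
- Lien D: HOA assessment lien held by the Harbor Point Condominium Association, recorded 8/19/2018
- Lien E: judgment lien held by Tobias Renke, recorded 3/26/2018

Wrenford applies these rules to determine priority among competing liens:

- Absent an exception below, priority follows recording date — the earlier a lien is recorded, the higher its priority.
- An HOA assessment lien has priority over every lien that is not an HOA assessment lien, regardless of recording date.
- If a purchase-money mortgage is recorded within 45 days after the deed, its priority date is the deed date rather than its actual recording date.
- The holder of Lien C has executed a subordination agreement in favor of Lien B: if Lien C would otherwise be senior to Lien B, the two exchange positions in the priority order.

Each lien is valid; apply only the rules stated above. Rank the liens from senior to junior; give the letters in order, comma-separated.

D, B, E, A, C

Effective dates after the stated exceptions: C missed the 45-day window (239 days after the deed), so its recording date stands.
D is an HOA assessment lien and takes priority over every other lien.
Among the remaining liens, by effective date: C (1/28/2018), E (3/26/2018), A (3/7/2019), B (7/28/2019).
Because C would otherwise rank above B, the subordination swaps them.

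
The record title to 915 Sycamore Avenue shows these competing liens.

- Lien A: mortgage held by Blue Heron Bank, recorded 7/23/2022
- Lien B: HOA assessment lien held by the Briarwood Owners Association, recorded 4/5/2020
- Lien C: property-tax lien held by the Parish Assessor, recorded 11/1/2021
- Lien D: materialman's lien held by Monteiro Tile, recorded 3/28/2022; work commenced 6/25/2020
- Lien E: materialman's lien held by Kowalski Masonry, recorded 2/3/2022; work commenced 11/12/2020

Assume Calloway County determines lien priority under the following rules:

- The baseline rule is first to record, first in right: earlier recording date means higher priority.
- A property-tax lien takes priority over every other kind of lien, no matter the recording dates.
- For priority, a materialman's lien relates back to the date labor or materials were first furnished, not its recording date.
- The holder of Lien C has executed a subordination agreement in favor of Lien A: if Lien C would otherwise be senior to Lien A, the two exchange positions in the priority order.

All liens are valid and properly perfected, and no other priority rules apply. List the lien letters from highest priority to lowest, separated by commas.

First, effective dates: D is treated as recorded 6/25/2020, the work-commencement date; E relates back to 11/12/2020 (work commenced).
C is a property-tax lien, so it outranks all other liens regardless of date.
Among the remaining liens, by effective date: B (4/5/2020), D (6/25/2020), E (11/12/2020), A (7/23/2022).
C is senior to A before the subordination, so the two trade places.

A, B, D, E, C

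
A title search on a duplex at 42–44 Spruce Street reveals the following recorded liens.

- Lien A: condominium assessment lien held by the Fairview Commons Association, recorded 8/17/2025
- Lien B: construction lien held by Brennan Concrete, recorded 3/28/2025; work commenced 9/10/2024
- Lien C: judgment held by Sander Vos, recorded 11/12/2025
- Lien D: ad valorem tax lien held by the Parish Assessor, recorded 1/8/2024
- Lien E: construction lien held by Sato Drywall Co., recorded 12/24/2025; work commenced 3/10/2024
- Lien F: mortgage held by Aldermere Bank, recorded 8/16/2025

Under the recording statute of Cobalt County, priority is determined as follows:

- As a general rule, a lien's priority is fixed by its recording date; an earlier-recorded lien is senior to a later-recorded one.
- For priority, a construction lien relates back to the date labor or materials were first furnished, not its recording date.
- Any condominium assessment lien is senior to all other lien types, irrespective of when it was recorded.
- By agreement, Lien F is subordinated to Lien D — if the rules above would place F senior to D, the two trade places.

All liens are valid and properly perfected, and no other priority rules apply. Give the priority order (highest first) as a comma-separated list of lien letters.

Effective dates after the stated exceptions: B relates back to 9/10/2024 (work commenced); E is treated as recorded 3/10/2024, the work-commencement date.
A is a condominium assessment lien, so it outranks all other liens regardless of date.
Among the remaining liens, by effective date: D (1/8/2024), E (3/10/2024), B (9/10/2024), F (8/16/2025), C (11/12/2025).
F is already junior to D, so the subordination agreement changes nothing.

A, D, E, B, F, C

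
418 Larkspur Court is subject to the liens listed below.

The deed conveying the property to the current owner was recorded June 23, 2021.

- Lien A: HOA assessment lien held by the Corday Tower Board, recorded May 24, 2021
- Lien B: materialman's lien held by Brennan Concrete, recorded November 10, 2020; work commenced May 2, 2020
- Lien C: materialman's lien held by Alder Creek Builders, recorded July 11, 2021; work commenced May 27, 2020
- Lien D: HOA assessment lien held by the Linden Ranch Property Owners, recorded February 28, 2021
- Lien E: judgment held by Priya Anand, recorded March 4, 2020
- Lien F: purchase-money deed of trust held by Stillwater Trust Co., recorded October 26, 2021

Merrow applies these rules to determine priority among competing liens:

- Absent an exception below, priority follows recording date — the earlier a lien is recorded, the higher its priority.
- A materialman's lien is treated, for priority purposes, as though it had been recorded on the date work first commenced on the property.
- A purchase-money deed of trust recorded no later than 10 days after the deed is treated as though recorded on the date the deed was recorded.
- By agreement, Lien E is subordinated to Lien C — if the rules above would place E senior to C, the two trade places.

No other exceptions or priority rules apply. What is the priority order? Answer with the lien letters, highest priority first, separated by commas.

C, B, E, D, A, F

First, effective dates: B relates back to May 2, 2020 (work commenced); C is treated as recorded May 27, 2020, the work-commencement date; F was recorded 125 days after the deed — beyond 10 days — so no relation-back applies.
Ordering by effective date: E (March 4, 2020), B (May 2, 2020), C (May 27, 2020), D (February 28, 2021), A (May 24, 2021), F (October 26, 2021).
E is senior to C before the subordination, so the two trade places.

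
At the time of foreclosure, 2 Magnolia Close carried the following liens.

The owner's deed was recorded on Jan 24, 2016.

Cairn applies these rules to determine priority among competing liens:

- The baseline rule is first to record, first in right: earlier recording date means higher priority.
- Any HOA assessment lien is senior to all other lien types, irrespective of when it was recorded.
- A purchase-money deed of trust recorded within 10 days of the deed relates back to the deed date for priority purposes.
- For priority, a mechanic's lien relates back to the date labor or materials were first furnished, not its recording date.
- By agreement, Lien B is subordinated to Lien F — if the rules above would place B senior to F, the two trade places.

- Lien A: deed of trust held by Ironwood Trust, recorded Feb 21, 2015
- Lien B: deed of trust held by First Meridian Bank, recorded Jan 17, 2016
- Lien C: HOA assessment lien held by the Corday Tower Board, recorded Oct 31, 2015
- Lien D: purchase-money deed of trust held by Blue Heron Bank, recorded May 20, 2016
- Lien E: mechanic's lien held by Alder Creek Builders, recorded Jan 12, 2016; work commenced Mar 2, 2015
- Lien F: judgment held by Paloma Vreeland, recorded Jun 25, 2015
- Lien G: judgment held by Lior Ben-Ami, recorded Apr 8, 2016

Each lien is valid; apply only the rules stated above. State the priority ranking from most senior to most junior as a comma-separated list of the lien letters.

First, effective dates: D missed the 10-day window (117 days after the deed), so its recording date stands; E's effective date is Mar 2, 2015, when work began.
C is an HOA assessment lien, so it outranks all other liens regardless of date.
Ordering the rest by effective date: A (Feb 21, 2015), E (Mar 2, 2015), F (Jun 25, 2015), B (Jan 17, 2016), G (Apr 8, 2016), D (May 20, 2016).
B is already junior to F, so the subordination agreement changes nothing.

C, A, E, F, B, G, D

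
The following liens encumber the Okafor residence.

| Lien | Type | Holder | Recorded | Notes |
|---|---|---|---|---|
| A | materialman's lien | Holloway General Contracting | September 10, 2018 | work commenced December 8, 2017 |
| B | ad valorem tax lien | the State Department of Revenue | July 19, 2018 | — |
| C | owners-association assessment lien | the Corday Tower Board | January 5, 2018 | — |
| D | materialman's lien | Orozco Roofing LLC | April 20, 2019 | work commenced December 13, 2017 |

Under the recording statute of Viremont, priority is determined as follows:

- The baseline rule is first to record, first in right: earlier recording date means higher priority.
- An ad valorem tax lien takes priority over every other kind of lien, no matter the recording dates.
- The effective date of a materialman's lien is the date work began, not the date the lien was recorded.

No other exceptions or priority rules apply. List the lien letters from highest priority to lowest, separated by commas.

B, A, D, C

First, effective dates: A is treated as recorded December 8, 2017, the work-commencement date; D is treated as recorded December 13, 2017, the work-commencement date.
B is an ad valorem tax lien and takes priority over every other lien.
Among the remaining liens, by effective date: A (December 8, 2017), D (December 13, 2017), C (January 5, 2018).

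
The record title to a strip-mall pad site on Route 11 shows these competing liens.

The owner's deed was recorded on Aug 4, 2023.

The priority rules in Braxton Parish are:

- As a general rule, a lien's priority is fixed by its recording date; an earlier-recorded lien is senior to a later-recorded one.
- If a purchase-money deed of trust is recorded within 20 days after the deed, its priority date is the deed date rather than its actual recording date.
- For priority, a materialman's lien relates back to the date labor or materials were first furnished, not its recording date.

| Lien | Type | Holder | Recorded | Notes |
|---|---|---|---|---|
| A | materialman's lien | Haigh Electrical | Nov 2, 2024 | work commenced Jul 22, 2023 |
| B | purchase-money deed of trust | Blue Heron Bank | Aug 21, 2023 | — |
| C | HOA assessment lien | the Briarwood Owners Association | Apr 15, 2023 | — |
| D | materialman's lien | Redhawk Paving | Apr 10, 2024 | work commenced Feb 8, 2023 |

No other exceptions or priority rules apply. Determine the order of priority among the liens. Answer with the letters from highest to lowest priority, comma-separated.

D, C, A, B

Effective dates: A relates back to Jul 22, 2023 (work commenced); B's effective date is the deed date, Aug 4, 2023; D is treated as recorded Feb 8, 2023, the work-commencement date.
Sorted by effective date: D (Feb 8, 2023), C (Apr 15, 2023), A (Jul 22, 2023), B (Aug 4, 2023).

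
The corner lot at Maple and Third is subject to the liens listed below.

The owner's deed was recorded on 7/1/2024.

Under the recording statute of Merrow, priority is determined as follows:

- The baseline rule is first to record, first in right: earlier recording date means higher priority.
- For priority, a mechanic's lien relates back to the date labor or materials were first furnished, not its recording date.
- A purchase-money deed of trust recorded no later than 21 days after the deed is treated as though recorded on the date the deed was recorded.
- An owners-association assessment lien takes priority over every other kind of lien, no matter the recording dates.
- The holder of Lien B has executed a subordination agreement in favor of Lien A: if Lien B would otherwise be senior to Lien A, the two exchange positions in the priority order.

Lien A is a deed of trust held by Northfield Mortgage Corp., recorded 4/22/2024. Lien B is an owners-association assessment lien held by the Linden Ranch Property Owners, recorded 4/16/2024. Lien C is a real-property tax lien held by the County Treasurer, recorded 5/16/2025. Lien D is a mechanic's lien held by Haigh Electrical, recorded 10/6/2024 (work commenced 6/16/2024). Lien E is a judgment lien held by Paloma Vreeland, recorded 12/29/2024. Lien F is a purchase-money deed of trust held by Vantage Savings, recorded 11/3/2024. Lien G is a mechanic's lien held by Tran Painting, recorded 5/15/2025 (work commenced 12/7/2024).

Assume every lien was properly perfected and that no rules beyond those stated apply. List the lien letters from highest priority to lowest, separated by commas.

A, B, D, F, G, E, C

Adjusting effective dates: D is treated as recorded 6/16/2024, the work-commencement date; F was recorded 125 days after the deed — beyond 21 days — so no relation-back applies; G's effective date is 12/7/2024, when work began.
B is an owners-association assessment lien and takes priority over every other lien.
Remaining liens by effective date: A (4/22/2024), D (6/16/2024), F (11/3/2024), G (12/7/2024), E (12/29/2024), C (5/16/2025).
The subordination applies — B was senior to A — so B and A swap.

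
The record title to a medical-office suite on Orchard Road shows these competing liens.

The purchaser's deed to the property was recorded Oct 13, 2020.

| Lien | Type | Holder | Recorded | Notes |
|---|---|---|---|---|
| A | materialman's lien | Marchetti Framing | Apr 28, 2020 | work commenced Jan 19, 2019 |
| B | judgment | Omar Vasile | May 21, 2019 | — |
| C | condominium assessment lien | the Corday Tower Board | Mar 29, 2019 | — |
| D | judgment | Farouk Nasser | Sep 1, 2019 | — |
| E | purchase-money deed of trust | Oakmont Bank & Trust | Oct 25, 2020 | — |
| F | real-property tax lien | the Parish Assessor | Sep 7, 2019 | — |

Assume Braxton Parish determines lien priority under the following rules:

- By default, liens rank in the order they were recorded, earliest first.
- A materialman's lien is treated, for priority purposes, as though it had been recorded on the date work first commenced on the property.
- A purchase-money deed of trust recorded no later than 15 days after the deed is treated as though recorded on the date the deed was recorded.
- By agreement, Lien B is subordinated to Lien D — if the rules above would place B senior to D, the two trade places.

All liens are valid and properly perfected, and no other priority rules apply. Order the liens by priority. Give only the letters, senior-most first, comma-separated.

A, C, D, B, F, E

Effective dates after the stated exceptions: A's effective date is Jan 19, 2019, when work began; E relates back to the deed date Oct 13, 2020.
Sorted by effective date: A (Jan 19, 2019), C (Mar 29, 2019), B (May 21, 2019), D (Sep 1, 2019), F (Sep 7, 2019), E (Oct 13, 2020).
B would otherwise be senior to D, so under the subordination agreement B and D exchange positions.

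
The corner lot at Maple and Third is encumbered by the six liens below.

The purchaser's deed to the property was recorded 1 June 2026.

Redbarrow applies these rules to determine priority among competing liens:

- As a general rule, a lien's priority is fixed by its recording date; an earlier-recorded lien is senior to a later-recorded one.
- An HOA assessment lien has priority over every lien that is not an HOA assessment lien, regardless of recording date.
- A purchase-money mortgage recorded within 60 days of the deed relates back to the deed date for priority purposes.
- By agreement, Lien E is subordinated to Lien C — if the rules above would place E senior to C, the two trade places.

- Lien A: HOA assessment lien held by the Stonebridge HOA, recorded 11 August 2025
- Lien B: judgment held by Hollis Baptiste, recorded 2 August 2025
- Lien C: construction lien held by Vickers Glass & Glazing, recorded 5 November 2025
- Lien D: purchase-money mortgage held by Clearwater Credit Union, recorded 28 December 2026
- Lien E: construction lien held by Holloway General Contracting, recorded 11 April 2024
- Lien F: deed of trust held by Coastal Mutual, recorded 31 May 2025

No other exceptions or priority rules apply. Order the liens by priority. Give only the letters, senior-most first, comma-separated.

First, effective dates: D was recorded 210 days after the deed — beyond 60 days — so no relation-back applies.
A, as an HOA assessment lien, has superpriority and ranks first.
Ordering the rest by effective date: E (11 April 2024), F (31 May 2025), B (2 August 2025), C (5 November 2025), D (28 December 2026).
E is senior to C before the subordination, so the two trade places.

A, C, F, B, E, D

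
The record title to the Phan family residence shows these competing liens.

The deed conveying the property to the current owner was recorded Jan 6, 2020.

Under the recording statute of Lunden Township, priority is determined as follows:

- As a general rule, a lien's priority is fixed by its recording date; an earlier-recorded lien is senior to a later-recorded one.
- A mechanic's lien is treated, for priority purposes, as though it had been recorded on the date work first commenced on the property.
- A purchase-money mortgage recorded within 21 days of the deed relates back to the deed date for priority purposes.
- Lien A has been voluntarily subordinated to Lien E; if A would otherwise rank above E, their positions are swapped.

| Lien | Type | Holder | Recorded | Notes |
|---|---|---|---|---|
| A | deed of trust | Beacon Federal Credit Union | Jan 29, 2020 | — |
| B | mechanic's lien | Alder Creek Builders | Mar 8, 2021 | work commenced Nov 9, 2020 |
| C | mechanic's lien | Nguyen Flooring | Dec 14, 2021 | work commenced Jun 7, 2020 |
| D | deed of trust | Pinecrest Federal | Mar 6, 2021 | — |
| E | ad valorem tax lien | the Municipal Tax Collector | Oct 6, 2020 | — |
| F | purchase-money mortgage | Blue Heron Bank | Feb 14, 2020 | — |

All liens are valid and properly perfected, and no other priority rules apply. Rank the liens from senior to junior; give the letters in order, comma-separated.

E, F, C, A, B, D

Effective dates: B relates back to Nov 9, 2020 (work commenced); C is treated as recorded Jun 7, 2020, the work-commencement date; F missed the 21-day window (39 days after the deed), so its recording date stands.
By effective date, earliest first: A (Jan 29, 2020), F (Feb 14, 2020), C (Jun 7, 2020), E (Oct 6, 2020), B (Nov 9, 2020), D (Mar 6, 2021).
A is senior to E before the subordination, so the two trade places.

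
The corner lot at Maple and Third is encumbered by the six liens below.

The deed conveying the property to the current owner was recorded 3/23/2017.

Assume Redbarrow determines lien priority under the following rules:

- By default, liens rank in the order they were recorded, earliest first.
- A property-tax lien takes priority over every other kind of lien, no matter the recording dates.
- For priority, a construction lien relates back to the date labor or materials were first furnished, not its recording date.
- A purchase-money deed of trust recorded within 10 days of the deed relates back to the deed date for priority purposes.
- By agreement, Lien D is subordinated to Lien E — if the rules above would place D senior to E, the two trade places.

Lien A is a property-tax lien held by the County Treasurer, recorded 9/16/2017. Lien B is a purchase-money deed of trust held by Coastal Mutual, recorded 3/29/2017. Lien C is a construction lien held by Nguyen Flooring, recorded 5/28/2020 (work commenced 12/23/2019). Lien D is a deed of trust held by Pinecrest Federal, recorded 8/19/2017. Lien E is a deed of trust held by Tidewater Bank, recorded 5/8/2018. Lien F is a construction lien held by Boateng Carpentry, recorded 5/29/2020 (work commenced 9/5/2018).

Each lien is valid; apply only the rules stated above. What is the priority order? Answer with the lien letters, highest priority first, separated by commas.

First, effective dates: B's effective date is the deed date, 3/23/2017; C's effective date is 12/23/2019, when work began; F is treated as recorded 9/5/2018, the work-commencement date.
A is a property-tax lien and takes priority over every other lien.
Remaining liens by effective date: B (3/23/2017), D (8/19/2017), E (5/8/2018), F (9/5/2018), C (12/23/2019).
D would otherwise be senior to E, so under the subordination agreement D and E exchange positions.

A, B, E, D, F, C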